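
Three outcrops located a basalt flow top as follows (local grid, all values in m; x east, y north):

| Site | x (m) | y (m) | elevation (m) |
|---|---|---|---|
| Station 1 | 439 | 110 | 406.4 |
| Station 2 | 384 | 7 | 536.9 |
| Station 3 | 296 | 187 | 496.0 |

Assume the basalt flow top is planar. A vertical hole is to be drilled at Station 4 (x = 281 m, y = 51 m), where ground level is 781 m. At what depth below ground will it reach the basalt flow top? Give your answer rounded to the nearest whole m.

171 m

Let the plane be z = a·x + b·y + c.
Station 2−Station 1: −55a − 103b = 130.5;  Station 3−Station 1: −143a + 77b = 89.6.
Solving gives a = −1.01652, b = −0.72419.
Then c = 406.4 − a·439 − b·110 = 932.31.
At (281, 51): z_contact = −285.6 − 36.9 + 932.31 = 609.7 m.
Depth below ground = 781 − 609.7 = 171 m.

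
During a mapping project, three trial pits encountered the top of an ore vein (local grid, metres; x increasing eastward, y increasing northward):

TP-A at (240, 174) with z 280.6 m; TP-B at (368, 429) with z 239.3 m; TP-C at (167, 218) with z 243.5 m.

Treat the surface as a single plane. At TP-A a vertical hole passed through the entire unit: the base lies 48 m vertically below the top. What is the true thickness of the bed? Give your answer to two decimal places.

43.78 m

Two edge vectors: TP-A→TP-B = (128, 255, -41.3), TP-A→TP-C = (-73, 44, -37.1).
Normal n = (TP-A→TP-B) × (TP-A→TP-C) = (-7643.3, 7763.7, 24247).
So ∂z/∂x = −n_x/n_z = 0.31523 and ∂z/∂y = −n_y/n_z = −0.32019.
|∇z| = √(a²+b²) = 0.44932, so dip δ = arctan(0.44932) = 24.20°.
True thickness = vertical thickness × cos δ = 48 × cos 24.20° = 43.78 m.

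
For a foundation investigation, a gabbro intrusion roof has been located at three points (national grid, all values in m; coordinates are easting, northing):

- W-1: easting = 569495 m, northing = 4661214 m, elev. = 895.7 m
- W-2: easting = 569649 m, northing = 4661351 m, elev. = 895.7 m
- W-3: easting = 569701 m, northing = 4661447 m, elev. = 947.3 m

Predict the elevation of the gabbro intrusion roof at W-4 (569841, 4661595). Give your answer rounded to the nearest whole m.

972 m

Two edge vectors: W-1→W-2 = (154, 137, 0), W-1→W-3 = (206, 233, 51.6).
Normal n = (W-1→W-2) × (W-1→W-3) = (7069.2, -7946.4, 7660).
So ∂z/∂easting = −n_x/n_z = −0.92287206 and ∂z/∂northing = −n_y/n_z = 1.03738903.
Intercept c from W-1: 895.7 + 525571.03 − 4835492.29 = −4309025.56.
At (569841, 4661595): z = −525890.3 + 4835887.5 − 4309025.56 = 971.6 m.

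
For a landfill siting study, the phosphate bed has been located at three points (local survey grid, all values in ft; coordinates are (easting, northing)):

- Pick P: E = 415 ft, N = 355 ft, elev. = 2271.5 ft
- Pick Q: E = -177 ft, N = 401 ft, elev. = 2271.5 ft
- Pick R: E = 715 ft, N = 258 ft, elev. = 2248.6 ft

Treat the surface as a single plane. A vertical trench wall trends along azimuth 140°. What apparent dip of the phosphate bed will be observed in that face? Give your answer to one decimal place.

Let the plane be z = a·E + b·N + c.
Pick Q−Pick P: −592a + 46b = 0;  Pick R−Pick P: 300a − 97b = −22.9.
Solving gives a = 0.02415, b = 0.31076.
Unit vector along 140° is (sin 140°, cos 140°) = (0.6428, -0.7660).
Slope in that direction = a·(0.6428) + b·(-0.7660) = −0.22254.
Apparent dip = arctan|0.22254| = 12.5° (true dip is 17.3°, so apparent ≤ true as expected).

12.5°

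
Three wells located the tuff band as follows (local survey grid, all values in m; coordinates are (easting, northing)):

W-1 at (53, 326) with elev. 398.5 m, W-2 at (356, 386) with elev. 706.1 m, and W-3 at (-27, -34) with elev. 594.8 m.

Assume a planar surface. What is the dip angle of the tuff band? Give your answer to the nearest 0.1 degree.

54.9°

Two edge vectors: W-1→W-2 = (303, 60, 307.6), W-1→W-3 = (-80, -360, 196.3).
Normal n = (W-1→W-2) × (W-1→W-3) = (122514, -84086.9, -104280).
So ∂z/∂E = −n_x/n_z = 1.17486 and ∂z/∂N = −n_y/n_z = −0.80636.
Gradient magnitude |∇z| = √(a² + b²) = √(1.38029 + 0.65021) = 1.42496.
True dip = arctan(1.42496) = 54.9°, dipping toward NW (azimuth ≈ 304°).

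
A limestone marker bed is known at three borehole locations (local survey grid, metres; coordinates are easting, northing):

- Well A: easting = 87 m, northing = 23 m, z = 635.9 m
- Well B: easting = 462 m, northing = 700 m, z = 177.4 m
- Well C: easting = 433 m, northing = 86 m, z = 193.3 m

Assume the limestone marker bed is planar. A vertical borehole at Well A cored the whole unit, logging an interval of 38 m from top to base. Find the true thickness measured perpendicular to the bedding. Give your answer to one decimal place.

23.3 m

Two edge vectors: Well A→Well B = (375, 677, -458.5), Well A→Well C = (346, 63, -442.6).
Normal n = (Well A→Well B) × (Well A→Well C) = (-270754.7, 7334, -210617).
So ∂z/∂easting = −n_x/n_z = −1.28553 and ∂z/∂northing = −n_y/n_z = 0.03482.
|∇z| = √(a²+b²) = 1.28600, so dip δ = arctan(1.28600) = 52.13°.
True thickness = vertical thickness × cos δ = 38 × cos 52.13° = 23.3 m.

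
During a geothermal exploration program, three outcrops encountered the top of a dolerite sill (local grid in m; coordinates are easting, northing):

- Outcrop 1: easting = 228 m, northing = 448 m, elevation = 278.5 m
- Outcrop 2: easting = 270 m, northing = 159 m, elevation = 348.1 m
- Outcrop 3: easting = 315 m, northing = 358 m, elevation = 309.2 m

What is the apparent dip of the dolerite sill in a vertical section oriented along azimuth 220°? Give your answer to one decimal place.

Two edge vectors: Outcrop 1→Outcrop 2 = (42, -289, 69.6), Outcrop 1→Outcrop 3 = (87, -90, 30.7).
Normal n = (Outcrop 1→Outcrop 2) × (Outcrop 1→Outcrop 3) = (-2608.3, 4765.8, 21363).
So ∂z/∂easting = −n_x/n_z = 0.12209 and ∂z/∂northing = −n_y/n_z = −0.22309.
Unit vector along 220° is (sin 220°, cos 220°) = (-0.6428, -0.7660).
Slope in that direction = a·(-0.6428) + b·(-0.7660) = 0.09241.
Apparent dip = arctan|0.09241| = 5.3° (true dip is 14.3°, so apparent ≤ true as expected).

5.3°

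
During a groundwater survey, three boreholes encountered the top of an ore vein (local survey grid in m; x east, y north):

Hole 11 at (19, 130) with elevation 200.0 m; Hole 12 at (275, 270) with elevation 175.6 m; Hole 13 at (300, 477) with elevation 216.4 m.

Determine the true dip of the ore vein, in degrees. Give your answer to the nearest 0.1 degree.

Let the plane be z = a·x + b·y + c.
Hole 12−Hole 11: 256a + 140b = −24.4;  Hole 13−Hole 11: 281a + 347b = 16.4.
Solving gives a = −0.21747, b = 0.22337.
Gradient magnitude |∇z| = √(a² + b²) = √(0.04729 + 0.04989) = 0.31174.
True dip = arctan(0.31174) = 17.3°, dipping toward SE (azimuth ≈ 136°).

17.3°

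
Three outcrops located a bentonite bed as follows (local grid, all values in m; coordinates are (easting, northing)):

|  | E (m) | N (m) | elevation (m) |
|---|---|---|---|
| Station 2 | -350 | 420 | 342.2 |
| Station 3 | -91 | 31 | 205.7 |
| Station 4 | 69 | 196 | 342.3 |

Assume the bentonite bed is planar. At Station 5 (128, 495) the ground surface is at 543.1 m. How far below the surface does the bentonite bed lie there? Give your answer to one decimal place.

Let the plane be z = a·E + b·N + c.
Station 3−Station 2: 259a − 389b = −136.5;  Station 4−Station 2: 419a − 224b = 0.1.
Solving gives a = 0.29164, b = 0.54508.
Then c = 342.2 − a·-350 − b·420 = 215.34.
At (128, 495): z_contact = 37.33 + 269.81 + 215.34 = 522.48 m.
Depth below ground = 543.1 − 522.48 = 20.6 m.

20.6 m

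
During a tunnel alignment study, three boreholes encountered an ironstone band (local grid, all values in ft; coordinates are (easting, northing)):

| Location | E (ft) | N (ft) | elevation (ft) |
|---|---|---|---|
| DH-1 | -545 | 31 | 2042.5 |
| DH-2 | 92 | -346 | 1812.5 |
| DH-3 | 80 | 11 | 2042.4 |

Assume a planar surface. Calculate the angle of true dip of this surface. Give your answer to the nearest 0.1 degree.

32.8°

Let the plane be z = a·E + b·N + c.
DH-2−DH-1: 637a − 377b = −230;  DH-3−DH-1: 625a − 20b = −0.1.
Solving gives a = 0.02047, b = 0.64467.
Gradient magnitude |∇z| = √(a² + b²) = √(0.00042 + 0.41559) = 0.64499.
True dip = arctan(0.64499) = 32.8°, dipping toward S (azimuth ≈ 182°).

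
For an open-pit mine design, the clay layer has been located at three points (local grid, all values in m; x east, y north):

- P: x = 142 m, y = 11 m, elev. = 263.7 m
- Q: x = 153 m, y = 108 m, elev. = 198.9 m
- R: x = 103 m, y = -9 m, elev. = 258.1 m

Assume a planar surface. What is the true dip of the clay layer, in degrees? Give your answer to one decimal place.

41.7°

Two edge vectors: P→Q = (11, 97, -64.8), P→R = (-39, -20, -5.6).
Normal n = (P→Q) × (P→R) = (-1839.2, 2588.8, 3563).
So ∂z/∂x = −n_x/n_z = 0.51619 and ∂z/∂y = −n_y/n_z = −0.72658.
Gradient magnitude |∇z| = √(a² + b²) = √(0.26646 + 0.52792) = 0.89128.
True dip = arctan(0.89128) = 41.7°, dipping toward NW (azimuth ≈ 325°).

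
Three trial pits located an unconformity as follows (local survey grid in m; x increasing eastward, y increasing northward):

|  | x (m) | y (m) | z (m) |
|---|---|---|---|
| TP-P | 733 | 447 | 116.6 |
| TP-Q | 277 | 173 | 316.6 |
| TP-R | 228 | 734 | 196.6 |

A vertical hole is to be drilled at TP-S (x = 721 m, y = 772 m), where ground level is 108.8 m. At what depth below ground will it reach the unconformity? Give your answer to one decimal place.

Two edge vectors: TP-P→TP-Q = (-456, -274, 200), TP-P→TP-R = (-505, 287, 80).
Normal n = (TP-P→TP-Q) × (TP-P→TP-R) = (-79320, -64520, -269242).
So ∂z/∂x = −n_x/n_z = −0.29460 and ∂z/∂y = −n_y/n_z = −0.23964.
Intercept c from TP-P: 116.6 + 215.95 + 107.12 = 439.66.
At (721, 772): z_contact = −212.41 − 185.00 + 439.66 = 42.25 m.
Depth below ground = 108.8 − 42.25 = 66.5 m.

66.5 m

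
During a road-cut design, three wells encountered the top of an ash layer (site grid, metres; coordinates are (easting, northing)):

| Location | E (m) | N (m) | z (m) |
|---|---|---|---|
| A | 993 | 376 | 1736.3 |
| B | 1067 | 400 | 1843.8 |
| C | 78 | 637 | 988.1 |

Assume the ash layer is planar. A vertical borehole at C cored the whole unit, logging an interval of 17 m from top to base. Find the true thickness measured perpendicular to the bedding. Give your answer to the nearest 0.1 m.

Let the plane be z = a·E + b·N + c.
B−A: 74a + 24b = 107.5;  C−A: −915a + 261b = −748.2.
Solving gives a = 1.11485, b = 1.04171.
|∇z| = √(a²+b²) = 1.52580, so dip δ = arctan(1.52580) = 56.76°.
True thickness = vertical thickness × cos δ = 17 × cos 56.76° = 9.3 m.

9.3 m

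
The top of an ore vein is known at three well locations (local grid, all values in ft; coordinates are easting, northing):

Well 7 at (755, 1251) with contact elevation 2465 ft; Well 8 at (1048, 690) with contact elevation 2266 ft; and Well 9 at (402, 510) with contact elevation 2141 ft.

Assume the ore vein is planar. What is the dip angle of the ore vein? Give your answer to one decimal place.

Two edge vectors: Well 7→Well 8 = (293, -561, -199), Well 7→Well 9 = (-353, -741, -324).
Normal n = (Well 7→Well 8) × (Well 7→Well 9) = (34305, 165179, -415146).
So ∂z/∂easting = −n_x/n_z = 0.08263 and ∂z/∂northing = −n_y/n_z = 0.39788.
Gradient magnitude |∇z| = √(a² + b²) = √(0.00683 + 0.15831) = 0.40637.
True dip = arctan(0.40637) = 22.1°, dipping toward SSW (azimuth ≈ 192°).

22.1°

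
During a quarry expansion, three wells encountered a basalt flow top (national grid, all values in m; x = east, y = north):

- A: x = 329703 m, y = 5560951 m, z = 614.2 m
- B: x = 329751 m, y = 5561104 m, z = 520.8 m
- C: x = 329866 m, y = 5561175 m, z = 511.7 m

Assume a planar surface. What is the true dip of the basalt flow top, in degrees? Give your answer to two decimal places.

Two edge vectors: A→B = (48, 153, -93.4), A→C = (163, 224, -102.5).
Normal n = (A→B) × (A→C) = (5239.1, -10304.2, -14187).
So ∂z/∂x = −n_x/n_z = 0.36929 and ∂z/∂y = −n_y/n_z = −0.72631.
Gradient magnitude |∇z| = √(a² + b²) = √(0.13637 + 0.52753) = 0.81480.
True dip = arctan(0.81480) = 39.17°, dipping toward NNW (azimuth ≈ 333°).

39.17°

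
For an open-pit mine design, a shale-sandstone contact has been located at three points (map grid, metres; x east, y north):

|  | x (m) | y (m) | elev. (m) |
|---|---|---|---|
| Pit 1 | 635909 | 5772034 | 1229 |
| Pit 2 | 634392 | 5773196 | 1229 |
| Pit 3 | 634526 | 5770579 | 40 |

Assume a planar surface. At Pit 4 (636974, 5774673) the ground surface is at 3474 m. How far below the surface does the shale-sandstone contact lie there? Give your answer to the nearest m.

611 m

Let the plane be z = a·x + b·y + c.
Pit 2−Pit 1: −1517a + 1162b = 0;  Pit 3−Pit 1: −1383a − 1455b = −1189.
Solving gives a = 0.36222240, b = 0.47288414.
Then c = 1229 − a·635909 − b·5772034 = −2958614.83.
At (636974, 5774673): z_contact = 230726.2 + 2730751.3 − 2958614.83 = 2862.7 m.
Depth below ground = 3474 − 2862.7 = 611 m.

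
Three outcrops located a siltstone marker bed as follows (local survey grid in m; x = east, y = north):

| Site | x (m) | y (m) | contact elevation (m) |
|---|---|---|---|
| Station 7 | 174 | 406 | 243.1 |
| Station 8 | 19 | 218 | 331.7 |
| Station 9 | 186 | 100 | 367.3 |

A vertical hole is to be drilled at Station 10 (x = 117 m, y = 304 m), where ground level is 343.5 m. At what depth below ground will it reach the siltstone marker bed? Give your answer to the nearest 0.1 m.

Two edge vectors: Station 7→Station 8 = (-155, -188, 88.6), Station 7→Station 9 = (12, -306, 124.2).
Normal n = (Station 7→Station 8) × (Station 7→Station 9) = (3762, 20314.2, 49686).
So ∂z/∂x = −n_x/n_z = −0.07572 and ∂z/∂y = −n_y/n_z = −0.40885.
Intercept c from Station 7: 243.1 + 13.17 + 165.99 = 422.27.
At (117, 304): z_contact = −8.86 − 124.29 + 422.27 = 289.12 m.
Depth below ground = 343.5 − 289.12 = 54.4 m.

54.4 m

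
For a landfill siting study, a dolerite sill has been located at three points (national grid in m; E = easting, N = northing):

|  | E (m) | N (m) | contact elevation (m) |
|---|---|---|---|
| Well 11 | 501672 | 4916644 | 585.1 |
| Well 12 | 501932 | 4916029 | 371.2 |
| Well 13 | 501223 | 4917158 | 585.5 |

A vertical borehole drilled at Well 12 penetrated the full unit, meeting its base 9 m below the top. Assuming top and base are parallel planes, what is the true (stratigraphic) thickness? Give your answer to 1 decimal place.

6.3 m

Two edge vectors: Well 11→Well 12 = (260, -615, -213.9), Well 11→Well 13 = (-449, 514, 0.4).
Normal n = (Well 11→Well 12) × (Well 11→Well 13) = (109698.6, 95937.1, -142495).
So ∂z/∂E = −n_x/n_z = 0.76984 and ∂z/∂N = −n_y/n_z = 0.67327.
|∇z| = √(a²+b²) = 1.02271, so dip δ = arctan(1.02271) = 45.64°.
True thickness = vertical thickness × cos δ = 9 × cos 45.64° = 6.3 m.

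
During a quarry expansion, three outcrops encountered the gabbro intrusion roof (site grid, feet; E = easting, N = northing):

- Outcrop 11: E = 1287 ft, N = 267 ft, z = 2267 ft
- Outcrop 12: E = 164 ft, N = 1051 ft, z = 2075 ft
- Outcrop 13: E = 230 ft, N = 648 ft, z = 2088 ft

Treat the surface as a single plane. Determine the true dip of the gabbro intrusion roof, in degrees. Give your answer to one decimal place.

Two edge vectors: Outcrop 11→Outcrop 12 = (-1123, 784, -192), Outcrop 11→Outcrop 13 = (-1057, 381, -179).
Normal n = (Outcrop 11→Outcrop 12) × (Outcrop 11→Outcrop 13) = (-67184, 1927, 400825).
So ∂z/∂E = −n_x/n_z = 0.16761 and ∂z/∂N = −n_y/n_z = −0.00481.
Gradient magnitude |∇z| = √(a² + b²) = √(0.02809 + 0.00002) = 0.16768.
True dip = arctan(0.16768) = 9.5°, dipping toward W (azimuth ≈ 272°).

9.5°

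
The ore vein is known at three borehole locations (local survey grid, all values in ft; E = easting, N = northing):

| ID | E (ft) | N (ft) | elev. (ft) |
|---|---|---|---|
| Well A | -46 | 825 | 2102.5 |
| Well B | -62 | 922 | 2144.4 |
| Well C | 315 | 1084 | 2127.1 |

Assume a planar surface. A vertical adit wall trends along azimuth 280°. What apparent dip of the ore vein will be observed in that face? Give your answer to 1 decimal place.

Let the plane be z = a·E + b·N + c.
Well B−Well A: −16a + 97b = 41.9;  Well C−Well A: 361a + 259b = 24.6.
Solving gives a = −0.21618, b = 0.39630.
Unit vector along 280° is (sin 280°, cos 280°) = (-0.9848, 0.1736).
Slope in that direction = a·(-0.9848) + b·(0.1736) = 0.28171.
Apparent dip = arctan|0.28171| = 15.7° (true dip is 24.3°, so apparent ≤ true as expected).

15.7°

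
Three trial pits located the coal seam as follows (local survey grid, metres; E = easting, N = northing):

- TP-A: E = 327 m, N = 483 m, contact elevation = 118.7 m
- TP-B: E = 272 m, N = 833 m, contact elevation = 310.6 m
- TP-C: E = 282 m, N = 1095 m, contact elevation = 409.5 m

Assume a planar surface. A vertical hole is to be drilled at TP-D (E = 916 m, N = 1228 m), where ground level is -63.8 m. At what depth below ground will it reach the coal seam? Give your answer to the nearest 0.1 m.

Let the plane be z = a·E + b·N + c.
TP-B−TP-A: −55a + 350b = 191.9;  TP-C−TP-A: −45a + 612b = 290.8.
Solving gives a = −0.874528, b = 0.410860.
Then c = 118.7 − a·327 − b·483 = 206.23.
At (916, 1228): z_contact = −801.07 + 504.54 + 206.23 = -90.31 m.
Depth below ground = -63.8 − (-90.31) = 26.5 m.

26.5 m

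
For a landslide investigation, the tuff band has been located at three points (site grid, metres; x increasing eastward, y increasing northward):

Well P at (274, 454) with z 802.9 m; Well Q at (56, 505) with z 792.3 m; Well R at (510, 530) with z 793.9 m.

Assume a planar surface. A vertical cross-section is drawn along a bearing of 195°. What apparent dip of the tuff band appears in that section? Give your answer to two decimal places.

Two edge vectors: Well P→Well Q = (-218, 51, -10.6), Well P→Well R = (236, 76, -9).
Normal n = (Well P→Well Q) × (Well P→Well R) = (346.6, -4463.6, -28604).
So ∂z/∂x = −n_x/n_z = 0.01212 and ∂z/∂y = −n_y/n_z = −0.15605.
Unit vector along 195° is (sin 195°, cos 195°) = (-0.2588, -0.9659).
Slope in that direction = a·(-0.2588) + b·(-0.9659) = 0.14759.
Apparent dip = arctan|0.14759| = 8.40° (true dip is 8.9°, so apparent ≤ true as expected).

8.40°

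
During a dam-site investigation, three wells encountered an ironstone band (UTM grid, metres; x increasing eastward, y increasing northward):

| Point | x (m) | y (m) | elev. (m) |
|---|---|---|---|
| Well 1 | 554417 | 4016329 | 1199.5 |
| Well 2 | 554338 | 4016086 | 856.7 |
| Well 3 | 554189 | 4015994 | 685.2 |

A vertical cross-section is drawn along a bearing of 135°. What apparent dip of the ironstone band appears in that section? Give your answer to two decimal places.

33.79°

Let the plane be z = a·x + b·y + c.
Well 2−Well 1: −79a − 243b = −342.8;  Well 3−Well 1: −228a − 335b = −514.3.
Solving gives a = 0.35029, b = 1.29682.
Unit vector along 135° is (sin 135°, cos 135°) = (0.7071, -0.7071).
Slope in that direction = a·(0.7071) + b·(-0.7071) = −0.66930.
Apparent dip = arctan|0.66930| = 33.79° (true dip is 53.3°, so apparent ≤ true as expected).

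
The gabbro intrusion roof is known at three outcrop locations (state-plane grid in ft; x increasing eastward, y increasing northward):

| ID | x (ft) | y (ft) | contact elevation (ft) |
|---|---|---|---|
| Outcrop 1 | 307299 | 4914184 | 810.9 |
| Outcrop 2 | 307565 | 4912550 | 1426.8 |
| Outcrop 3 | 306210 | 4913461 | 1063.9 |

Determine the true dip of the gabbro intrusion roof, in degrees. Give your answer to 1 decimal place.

20.5°

Let the plane be z = a·x + b·y + c.
Outcrop 2−Outcrop 1: 266a − 1634b = 615.9;  Outcrop 3−Outcrop 1: −1089a − 723b = 253.
Solving gives a = 0.01618, b = −0.37429.
Gradient magnitude |∇z| = √(a² + b²) = √(0.00026 + 0.14010) = 0.37464.
True dip = arctan(0.37464) = 20.5°, dipping toward N (azimuth ≈ 358°).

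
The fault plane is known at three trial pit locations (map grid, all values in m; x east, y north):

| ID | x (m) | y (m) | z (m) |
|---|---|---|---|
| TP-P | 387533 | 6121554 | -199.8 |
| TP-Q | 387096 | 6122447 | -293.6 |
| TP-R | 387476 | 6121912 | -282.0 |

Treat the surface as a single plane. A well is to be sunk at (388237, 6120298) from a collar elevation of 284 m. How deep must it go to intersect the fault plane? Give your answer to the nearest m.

Let the plane be z = a·x + b·y + c.
TP-Q−TP-P: −437a + 893b = −93.8;  TP-R−TP-P: −57a + 358b = −82.2.
Solving gives a = −0.37731963, b = −0.28968497.
Then c = -199.8 − a·387533 − b·6121554 = 1919346.18.
At (388237, 6120298): z_contact = −146489.4 − 1772958.3 + 1919346.18 = -101.6 m.
Depth below ground = 284 − (-101.6) = 386 m.

386 m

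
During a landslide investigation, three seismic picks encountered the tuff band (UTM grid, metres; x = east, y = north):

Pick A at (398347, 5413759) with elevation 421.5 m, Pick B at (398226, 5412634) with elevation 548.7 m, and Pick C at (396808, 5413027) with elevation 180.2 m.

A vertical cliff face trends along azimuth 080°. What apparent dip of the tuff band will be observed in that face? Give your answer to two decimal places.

11.02°

Two edge vectors: Pick A→Pick B = (-121, -1125, 127.2), Pick A→Pick C = (-1539, -732, -241.3).
Normal n = (Pick A→Pick B) × (Pick A→Pick C) = (364572.9, -224958.1, -1642803).
So ∂z/∂x = −n_x/n_z = 0.22192 and ∂z/∂y = −n_y/n_z = −0.13694.
Unit vector along 080° is (sin 80°, cos 80°) = (0.9848, 0.1736).
Slope in that direction = a·(0.9848) + b·(0.1736) = 0.19477.
Apparent dip = arctan|0.19477| = 11.02° (true dip is 14.6°, so apparent ≤ true as expected).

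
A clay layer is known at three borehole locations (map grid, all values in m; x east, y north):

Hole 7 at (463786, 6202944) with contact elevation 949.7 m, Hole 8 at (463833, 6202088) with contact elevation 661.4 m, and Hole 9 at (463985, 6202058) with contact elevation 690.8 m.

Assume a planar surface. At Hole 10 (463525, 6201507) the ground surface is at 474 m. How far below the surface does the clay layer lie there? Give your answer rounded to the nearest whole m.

Let the plane be z = a·x + b·y + c.
Hole 8−Hole 7: 47a − 856b = −288.3;  Hole 9−Hole 7: 199a − 886b = −258.9.
Solving gives a = 0.26274184, b = 0.35122531.
Then c = 949.7 − a·463786 − b·6202944 = −2299537.22.
At (463525, 6201507): z_contact = 121787.4 + 2178126.2 − 2299537.22 = 376.4 m.
Depth below ground = 474 − 376.4 = 98 m.

98 m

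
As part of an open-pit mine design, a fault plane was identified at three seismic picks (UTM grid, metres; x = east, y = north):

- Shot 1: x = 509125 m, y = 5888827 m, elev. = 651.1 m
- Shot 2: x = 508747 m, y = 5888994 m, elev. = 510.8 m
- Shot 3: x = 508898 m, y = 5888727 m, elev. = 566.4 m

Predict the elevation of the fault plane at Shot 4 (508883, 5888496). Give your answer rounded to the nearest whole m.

560 m

Let the plane be z = a·x + b·y + c.
Shot 2−Shot 1: −378a + 167b = −140.3;  Shot 3−Shot 1: −227a − 100b = −84.7.
Solving gives a = 0.37214730, b = 0.00222563.
Then c = 651.1 − a·509125 − b·5888827 = −201924.73.
At (508883, 5888496): z = 189379.4 + 13105.6 − 201924.73 = 560.3 m.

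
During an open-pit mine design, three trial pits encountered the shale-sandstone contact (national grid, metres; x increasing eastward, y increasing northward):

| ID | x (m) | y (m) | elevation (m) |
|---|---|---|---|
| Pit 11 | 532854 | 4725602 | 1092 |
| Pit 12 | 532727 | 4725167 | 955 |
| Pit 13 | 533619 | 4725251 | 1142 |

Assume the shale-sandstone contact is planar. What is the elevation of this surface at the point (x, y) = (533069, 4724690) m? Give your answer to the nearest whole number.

894 m

Two edge vectors: Pit 11→Pit 12 = (-127, -435, -137), Pit 11→Pit 13 = (765, -351, 50).
Normal n = (Pit 11→Pit 12) × (Pit 11→Pit 13) = (-69837, -98455, 377352).
So ∂z/∂x = −n_x/n_z = 0.18507123 and ∂z/∂y = −n_y/n_z = 0.26091024.
Intercept c from Pit 11: 1092 − 98615.95 − 1232957.94 = −1330481.89.
At (533069, 4724690): z = 98655.7 + 1232720.0 − 1330481.89 = 893.8 m.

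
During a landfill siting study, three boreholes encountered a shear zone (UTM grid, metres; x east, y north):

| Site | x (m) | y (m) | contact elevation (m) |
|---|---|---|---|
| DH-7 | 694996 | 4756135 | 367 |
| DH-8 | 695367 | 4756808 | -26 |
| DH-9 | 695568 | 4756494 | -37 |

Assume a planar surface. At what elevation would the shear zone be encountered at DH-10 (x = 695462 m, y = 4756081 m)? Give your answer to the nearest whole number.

Let the plane be z = a·x + b·y + c.
DH-8−DH-7: 371a + 673b = −393;  DH-9−DH-7: 572a + 359b = −404.
Solving gives a = −0.51954784, b = −0.29754495.
Then c = 367 − a·694996 − b·4756135 = 1776614.63.
At (695462, 4756081): z = −361325.8 − 1415147.9 + 1776614.63 = 141.0 m.

141 m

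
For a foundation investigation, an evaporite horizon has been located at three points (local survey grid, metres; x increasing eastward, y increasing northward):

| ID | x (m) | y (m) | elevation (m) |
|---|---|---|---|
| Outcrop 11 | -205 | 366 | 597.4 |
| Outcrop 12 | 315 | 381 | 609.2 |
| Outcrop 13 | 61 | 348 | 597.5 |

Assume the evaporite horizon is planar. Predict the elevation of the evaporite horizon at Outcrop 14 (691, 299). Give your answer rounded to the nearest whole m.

Let the plane be z = a·x + b·y + c.
Outcrop 12−Outcrop 11: 520a + 15b = 11.8;  Outcrop 13−Outcrop 11: 266a − 18b = 0.1.
Solving gives a = 0.01602, b = 0.23122.
Then c = 597.4 − a·-205 − b·366 = 516.06.
At (691, 299): z = 11.1 + 69.1 + 516.06 = 596.3 m.

596 m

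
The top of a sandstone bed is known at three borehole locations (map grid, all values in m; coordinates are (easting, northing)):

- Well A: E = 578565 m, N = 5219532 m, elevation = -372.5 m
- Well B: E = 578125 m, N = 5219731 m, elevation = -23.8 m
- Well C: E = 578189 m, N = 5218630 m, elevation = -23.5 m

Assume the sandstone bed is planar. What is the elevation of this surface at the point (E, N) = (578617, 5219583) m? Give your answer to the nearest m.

-417 m

Let the plane be z = a·E + b·N + c.
Well B−Well A: −440a + 199b = 348.7;  Well C−Well A: −376a − 902b = 349.
Solving gives a = −0.81402405, b = −0.04759086.
Then c = -372.5 − a·578565 − b·5219532 = 718995.35.
At (578617, 5219583): z = −471008.2 − 248404.5 + 718995.35 = -417.3 m.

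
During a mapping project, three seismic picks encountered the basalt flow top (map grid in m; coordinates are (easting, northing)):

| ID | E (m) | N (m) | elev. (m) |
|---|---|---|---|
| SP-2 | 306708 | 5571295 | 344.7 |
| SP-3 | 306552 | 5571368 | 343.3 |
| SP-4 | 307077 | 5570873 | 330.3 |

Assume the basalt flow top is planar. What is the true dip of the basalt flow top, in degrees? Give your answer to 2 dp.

Two edge vectors: SP-2→SP-3 = (-156, 73, -1.4), SP-2→SP-4 = (369, -422, -14.4).
Normal n = (SP-2→SP-3) × (SP-2→SP-4) = (-1642, -2763, 38895).
So ∂z/∂E = −n_x/n_z = 0.04222 and ∂z/∂N = −n_y/n_z = 0.07104.
Gradient magnitude |∇z| = √(a² + b²) = √(0.00178 + 0.00505) = 0.08263.
True dip = arctan(0.08263) = 4.72°, dipping toward SSW (azimuth ≈ 211°).

4.72°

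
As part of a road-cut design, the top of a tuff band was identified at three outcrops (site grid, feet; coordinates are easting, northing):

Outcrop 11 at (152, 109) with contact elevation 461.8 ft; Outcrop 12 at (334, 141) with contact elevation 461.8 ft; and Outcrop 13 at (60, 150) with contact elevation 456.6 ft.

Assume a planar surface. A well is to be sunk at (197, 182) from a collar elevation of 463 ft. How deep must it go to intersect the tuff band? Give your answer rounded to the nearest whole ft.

Let the plane be z = a·easting + b·northing + c.
Outcrop 12−Outcrop 11: 182a + 32b = 0;  Outcrop 13−Outcrop 11: −92a + 41b = −5.2.
Solving gives a = 0.01599, b = −0.09095.
Then c = 461.8 − a·152 − b·109 = 469.28.
At (197, 182): z_contact = 3.2 − 16.6 + 469.28 = 455.9 ft.
Depth below ground = 463 − 455.9 = 7 ft.

7 ft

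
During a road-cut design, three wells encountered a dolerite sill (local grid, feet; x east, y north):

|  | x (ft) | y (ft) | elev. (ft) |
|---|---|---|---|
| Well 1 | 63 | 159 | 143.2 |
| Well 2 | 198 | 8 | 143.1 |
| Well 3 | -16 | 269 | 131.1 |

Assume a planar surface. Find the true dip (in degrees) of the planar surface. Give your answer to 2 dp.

40.15°

Let the plane be z = a·x + b·y + c.
Well 2−Well 1: 135a − 151b = −0.1;  Well 3−Well 1: −79a + 110b = −12.1.
Solving gives a = −0.62927, b = −0.56193.
Gradient magnitude |∇z| = √(a² + b²) = √(0.39598 + 0.31577) = 0.84365.
True dip = arctan(0.84365) = 40.15°, dipping toward NE (azimuth ≈ 048°).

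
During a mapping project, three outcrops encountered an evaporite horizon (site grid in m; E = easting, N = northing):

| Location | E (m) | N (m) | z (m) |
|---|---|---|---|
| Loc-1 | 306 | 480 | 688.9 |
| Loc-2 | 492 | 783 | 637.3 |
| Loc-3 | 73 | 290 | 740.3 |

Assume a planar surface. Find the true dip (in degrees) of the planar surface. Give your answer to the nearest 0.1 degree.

Two edge vectors: Loc-1→Loc-2 = (186, 303, -51.6), Loc-1→Loc-3 = (-233, -190, 51.4).
Normal n = (Loc-1→Loc-2) × (Loc-1→Loc-3) = (5770.2, 2462.4, 35259).
So ∂z/∂E = −n_x/n_z = −0.16365 and ∂z/∂N = −n_y/n_z = −0.06984.
Gradient magnitude |∇z| = √(a² + b²) = √(0.02678 + 0.00488) = 0.17793.
True dip = arctan(0.17793) = 10.1°, dipping toward ENE (azimuth ≈ 067°).

10.1°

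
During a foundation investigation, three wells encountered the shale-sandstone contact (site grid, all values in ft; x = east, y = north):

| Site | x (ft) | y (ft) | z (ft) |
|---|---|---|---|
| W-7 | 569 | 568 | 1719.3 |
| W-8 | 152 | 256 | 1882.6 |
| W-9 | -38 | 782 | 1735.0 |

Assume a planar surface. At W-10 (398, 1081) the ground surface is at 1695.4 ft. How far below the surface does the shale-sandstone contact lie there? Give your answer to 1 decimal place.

122.1 ft

Let the plane be z = a·x + b·y + c.
W-8−W-7: −417a − 312b = 163.3;  W-9−W-7: −607a + 214b = 15.7.
Solving gives a = −0.143006, b = −0.332265.
Then c = 1719.3 − a·569 − b·568 = 1989.40.
At (398, 1081): z_contact = −56.92 − 359.18 + 1989.40 = 1573.30 ft.
Depth below ground = 1695.4 − 1573.30 = 122.1 ft.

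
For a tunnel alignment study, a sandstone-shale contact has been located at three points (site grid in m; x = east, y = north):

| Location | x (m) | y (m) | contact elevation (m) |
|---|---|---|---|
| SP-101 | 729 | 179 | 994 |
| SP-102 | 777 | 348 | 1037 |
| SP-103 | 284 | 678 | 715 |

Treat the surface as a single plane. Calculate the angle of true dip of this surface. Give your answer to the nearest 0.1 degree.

34.8°

Two edge vectors: SP-101→SP-102 = (48, 169, 43), SP-101→SP-103 = (-445, 499, -279).
Normal n = (SP-101→SP-102) × (SP-101→SP-103) = (-68608, -5743, 99157).
So ∂z/∂x = −n_x/n_z = 0.69191 and ∂z/∂y = −n_y/n_z = 0.05792.
Gradient magnitude |∇z| = √(a² + b²) = √(0.47874 + 0.00335) = 0.69433.
True dip = arctan(0.69433) = 34.8°, dipping toward W (azimuth ≈ 265°).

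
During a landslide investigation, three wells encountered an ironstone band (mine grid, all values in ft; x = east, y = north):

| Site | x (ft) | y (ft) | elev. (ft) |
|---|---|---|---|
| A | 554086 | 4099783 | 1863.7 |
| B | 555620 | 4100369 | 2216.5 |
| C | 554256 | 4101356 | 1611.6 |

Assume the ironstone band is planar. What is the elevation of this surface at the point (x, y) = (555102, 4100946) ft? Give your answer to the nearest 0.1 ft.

Two edge vectors: A→B = (1534, 586, 352.8), A→C = (170, 1573, -252.1).
Normal n = (A→B) × (A→C) = (-702685, 446697.4, 2313362).
So ∂z/∂x = −n_x/n_z = 0.303750559 and ∂z/∂y = −n_y/n_z = −0.193094466.
Intercept c from A: 1863.7 − 168303.93 + 791645.41 = 625205.18.
At (555102, 4100946): z = 168612.5 − 791870.0 + 625205.18 = 1947.7 ft.

1947.7 ft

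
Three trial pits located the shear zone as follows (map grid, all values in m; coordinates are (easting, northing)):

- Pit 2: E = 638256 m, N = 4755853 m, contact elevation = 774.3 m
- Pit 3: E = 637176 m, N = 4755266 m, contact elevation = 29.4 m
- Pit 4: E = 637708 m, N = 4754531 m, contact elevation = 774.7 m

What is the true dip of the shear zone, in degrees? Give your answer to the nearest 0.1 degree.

Let the plane be z = a·E + b·N + c.
Pit 3−Pit 2: −1080a − 587b = −744.9;  Pit 4−Pit 2: −548a − 1322b = 0.4.
Solving gives a = 0.89052, b = −0.36944.
Gradient magnitude |∇z| = √(a² + b²) = √(0.79303 + 0.13649) = 0.96412.
True dip = arctan(0.96412) = 44.0°, dipping toward WNW (azimuth ≈ 293°).

44.0°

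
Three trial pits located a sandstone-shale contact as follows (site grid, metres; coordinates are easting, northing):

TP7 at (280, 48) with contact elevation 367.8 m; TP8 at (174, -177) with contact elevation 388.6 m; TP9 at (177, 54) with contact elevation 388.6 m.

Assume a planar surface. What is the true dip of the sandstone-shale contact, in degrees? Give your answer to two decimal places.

Two edge vectors: TP7→TP8 = (-106, -225, 20.8), TP7→TP9 = (-103, 6, 20.8).
Normal n = (TP7→TP8) × (TP7→TP9) = (-4804.8, 62.4, -23811).
So ∂z/∂easting = −n_x/n_z = −0.20179 and ∂z/∂northing = −n_y/n_z = 0.00262.
Gradient magnitude |∇z| = √(a² + b²) = √(0.04072 + 0.00001) = 0.20181.
True dip = arctan(0.20181) = 11.41°, dipping toward E (azimuth ≈ 091°).

11.41°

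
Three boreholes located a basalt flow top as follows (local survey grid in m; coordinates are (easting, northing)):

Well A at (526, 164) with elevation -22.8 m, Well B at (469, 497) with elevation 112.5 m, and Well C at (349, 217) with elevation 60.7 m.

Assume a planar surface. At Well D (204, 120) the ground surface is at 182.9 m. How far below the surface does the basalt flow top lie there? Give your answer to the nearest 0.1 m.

102.0 m

Two edge vectors: Well A→Well B = (-57, 333, 135.3), Well A→Well C = (-177, 53, 83.5).
Normal n = (Well A→Well B) × (Well A→Well C) = (20634.6, -19188.6, 55920).
So ∂z/∂E = −n_x/n_z = −0.36900 and ∂z/∂N = −n_y/n_z = 0.34314.
Intercept c from Well A: -22.8 + 194.10 − 56.28 = 115.02.
At (204, 120): z_contact = −75.28 + 41.18 + 115.02 = 80.92 m.
Depth below ground = 182.9 − 80.92 = 102.0 m.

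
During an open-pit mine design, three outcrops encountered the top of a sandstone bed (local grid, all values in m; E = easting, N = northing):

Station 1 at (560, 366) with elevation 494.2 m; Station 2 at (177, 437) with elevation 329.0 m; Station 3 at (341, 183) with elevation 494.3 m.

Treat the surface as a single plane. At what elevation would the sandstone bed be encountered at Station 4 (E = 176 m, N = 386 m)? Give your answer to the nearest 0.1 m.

Let the plane be z = a·E + b·N + c.
Station 2−Station 1: −383a + 71b = −165.2;  Station 3−Station 1: −219a − 183b = 0.1.
Solving gives a = 0.35293, b = −0.42291.
Then c = 494.2 − a·560 − b·366 = 451.34.
At (176, 386): z = 62.1 − 163.2 + 451.34 = 350.2 m.

350.2 m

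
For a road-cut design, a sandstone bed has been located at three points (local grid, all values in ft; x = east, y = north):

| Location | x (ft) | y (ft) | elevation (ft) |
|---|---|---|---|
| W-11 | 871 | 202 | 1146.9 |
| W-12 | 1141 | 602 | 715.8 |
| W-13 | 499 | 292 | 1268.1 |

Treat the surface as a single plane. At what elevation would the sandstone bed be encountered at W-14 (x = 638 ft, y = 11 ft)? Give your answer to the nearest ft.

1405 ft

Two edge vectors: W-11→W-12 = (270, 400, -431.1), W-11→W-13 = (-372, 90, 121.2).
Normal n = (W-11→W-12) × (W-11→W-13) = (87279, 127645.2, 173100).
So ∂z/∂x = −n_x/n_z = −0.50421 and ∂z/∂y = −n_y/n_z = −0.73741.
Intercept c from W-11: 1146.9 + 439.17 + 148.96 = 1735.02.
At (638, 11): z = −321.7 − 8.1 + 1735.02 = 1405.2 ft.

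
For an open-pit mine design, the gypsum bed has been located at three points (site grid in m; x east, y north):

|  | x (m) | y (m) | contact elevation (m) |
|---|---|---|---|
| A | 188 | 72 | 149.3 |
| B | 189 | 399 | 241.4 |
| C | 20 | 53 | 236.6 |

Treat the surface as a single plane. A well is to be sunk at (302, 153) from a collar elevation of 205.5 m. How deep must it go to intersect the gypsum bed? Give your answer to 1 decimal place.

96.1 m

Let the plane be z = a·x + b·y + c.
B−A: 1a + 327b = 92.1;  C−A: −168a − 19b = 87.3.
Solving gives a = −0.55169, b = 0.28334.
Then c = 149.3 − a·188 − b·72 = 232.62.
At (302, 153): z_contact = −166.61 + 43.35 + 232.62 = 109.36 m.
Depth below ground = 205.5 − 109.36 = 96.1 m.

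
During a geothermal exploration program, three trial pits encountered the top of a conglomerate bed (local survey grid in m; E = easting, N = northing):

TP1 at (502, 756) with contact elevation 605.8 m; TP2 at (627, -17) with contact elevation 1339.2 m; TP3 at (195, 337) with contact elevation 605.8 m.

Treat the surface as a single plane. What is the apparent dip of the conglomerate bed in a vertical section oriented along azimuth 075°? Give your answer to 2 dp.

Let the plane be z = a·E + b·N + c.
TP2−TP1: 125a − 773b = 733.4;  TP3−TP1: −307a − 419b = 0.
Solving gives a = 1.06079, b = −0.77723.
Unit vector along 075° is (sin 75°, cos 75°) = (0.9659, 0.2588).
Slope in that direction = a·(0.9659) + b·(0.2588) = 0.82348.
Apparent dip = arctan|0.82348| = 39.47° (true dip is 52.7°, so apparent ≤ true as expected).

39.47°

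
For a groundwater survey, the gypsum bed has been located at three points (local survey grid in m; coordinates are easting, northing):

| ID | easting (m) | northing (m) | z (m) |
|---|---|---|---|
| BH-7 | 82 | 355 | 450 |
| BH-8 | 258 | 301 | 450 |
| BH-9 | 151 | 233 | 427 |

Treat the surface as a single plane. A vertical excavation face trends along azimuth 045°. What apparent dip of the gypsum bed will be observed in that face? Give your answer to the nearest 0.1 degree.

Let the plane be z = a·easting + b·northing + c.
BH-8−BH-7: 176a − 54b = 0;  BH-9−BH-7: 69a − 122b = −23.
Solving gives a = 0.06999, b = 0.22811.
Unit vector along 045° is (sin 45°, cos 45°) = (0.7071, 0.7071).
Slope in that direction = a·(0.7071) + b·(0.7071) = 0.21079.
Apparent dip = arctan|0.21079| = 11.9° (true dip is 13.4°, so apparent ≤ true as expected).

11.9°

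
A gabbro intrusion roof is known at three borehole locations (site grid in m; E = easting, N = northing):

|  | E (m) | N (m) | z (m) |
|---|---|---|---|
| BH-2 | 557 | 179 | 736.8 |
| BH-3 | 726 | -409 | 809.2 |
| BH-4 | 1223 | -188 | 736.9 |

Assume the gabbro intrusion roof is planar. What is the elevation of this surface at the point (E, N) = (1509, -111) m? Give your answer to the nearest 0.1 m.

702.6 m

Let the plane be z = a·E + b·N + c.
BH-3−BH-2: 169a − 588b = 72.4;  BH-4−BH-2: 666a − 367b = 0.1.
Solving gives a = −0.080441, b = −0.146249.
Then c = 736.8 − a·557 − b·179 = 807.78.
At (1509, -111): z = −121.4 + 16.2 + 807.78 = 702.6 m.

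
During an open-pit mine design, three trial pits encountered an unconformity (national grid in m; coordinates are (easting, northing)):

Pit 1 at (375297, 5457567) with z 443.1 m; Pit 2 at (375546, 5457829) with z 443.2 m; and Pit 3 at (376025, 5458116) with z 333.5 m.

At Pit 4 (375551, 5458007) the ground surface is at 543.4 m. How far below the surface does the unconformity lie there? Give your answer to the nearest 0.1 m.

12.7 m

Two edge vectors: Pit 1→Pit 2 = (249, 262, 0.1), Pit 1→Pit 3 = (728, 549, -109.6).
Normal n = (Pit 1→Pit 2) × (Pit 1→Pit 3) = (-28770.1, 27363.2, -54035).
So ∂z/∂E = −n_x/n_z = −0.532434533 and ∂z/∂N = −n_y/n_z = 0.506397705.
Intercept c from Pit 1: 443.1 + 199821.08 − 2763699.40 = −2563435.22.
At (375551, 5458007): z_contact = −199956.32 + 2763922.22 − 2563435.22 = 530.68 m.
Depth below ground = 543.4 − 530.68 = 12.7 m.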